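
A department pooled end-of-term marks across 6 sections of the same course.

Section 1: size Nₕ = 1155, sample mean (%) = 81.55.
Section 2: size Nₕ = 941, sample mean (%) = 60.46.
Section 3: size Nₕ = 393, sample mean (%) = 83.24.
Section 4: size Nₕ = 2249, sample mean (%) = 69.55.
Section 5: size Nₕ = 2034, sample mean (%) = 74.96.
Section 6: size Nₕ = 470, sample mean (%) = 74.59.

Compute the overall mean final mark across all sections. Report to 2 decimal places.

N = 1155 + 941 + 393 + 2249 + 2034 + 470 = 7242.
The stratified mean weights each stratum mean by its population share Nₕ/N.
Σ Nₕx̄ₕ = 1155·81.55 + 941·60.46 + 393·83.24 + 2249·69.55 + 2034·74.96 + 470·74.59 = 94190.25 + 56892.86 + 32713.32 + 156417.95 + 152468.64 + 35057.3 = 527740.32.
Divide by N: 527740.32 / 7242 = 72.8722... → 72.87.

72.87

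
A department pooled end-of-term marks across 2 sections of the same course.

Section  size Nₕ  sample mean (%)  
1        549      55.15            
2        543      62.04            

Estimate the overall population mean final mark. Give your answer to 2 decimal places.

N = 549 + 543 = 1092.
Weight each subgroup mean by Nₕ/N and sum.
Σ Nₕx̄ₕ = 549·55.15 + 543·62.04 = 30277.35 + 33687.72 = 63965.07.
Divide by N: 63965.07 / 1092 = 58.5761... → 58.58.

58.58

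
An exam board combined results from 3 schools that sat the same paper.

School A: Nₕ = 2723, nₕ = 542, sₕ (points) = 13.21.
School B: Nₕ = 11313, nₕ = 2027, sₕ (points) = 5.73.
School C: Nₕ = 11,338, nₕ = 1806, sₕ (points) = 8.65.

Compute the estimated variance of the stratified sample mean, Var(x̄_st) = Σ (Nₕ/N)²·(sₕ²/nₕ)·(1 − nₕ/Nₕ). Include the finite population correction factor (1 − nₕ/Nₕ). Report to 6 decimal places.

N = 25374. Term for each stratum: Wₕ²sₕ²/nₕ·(1−nₕ/Nₕ).
Var(x̄_st) = 0.002969831 + 0.002642920 + 0.006954359 = 0.012567110 → 0.012567.

0.012567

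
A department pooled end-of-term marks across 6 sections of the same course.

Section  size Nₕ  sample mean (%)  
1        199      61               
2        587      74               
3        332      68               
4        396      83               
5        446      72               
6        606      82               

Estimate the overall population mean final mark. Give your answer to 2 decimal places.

75.15

N = 2566; weights Wₕ = Nₕ/N = (0.0776, 0.2288, 0.1294, 0.1543, 0.1738, 0.2362).
x̄_st = Σ Wₕ·x̄ₕ = 0.0776·61 + 0.2288·74 + 0.1294·68 + 0.1543·83 + 0.1738·72 + 0.2362·82 ≈ 75.1461...
→ 75.15.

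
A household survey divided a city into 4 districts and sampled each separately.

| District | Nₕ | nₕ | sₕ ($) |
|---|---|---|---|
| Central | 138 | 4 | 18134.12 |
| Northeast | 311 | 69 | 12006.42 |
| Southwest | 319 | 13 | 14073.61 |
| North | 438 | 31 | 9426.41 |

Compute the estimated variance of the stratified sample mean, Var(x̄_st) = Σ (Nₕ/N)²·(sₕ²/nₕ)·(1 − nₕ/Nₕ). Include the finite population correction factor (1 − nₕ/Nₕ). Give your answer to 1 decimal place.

2527236.4

N = 1206; Wₕ = Nₕ/N.
district Central: (138/1206)²·18134.12²/4·(1 − 4/138) = 1045254.9873
district Northeast: (311/1206)²·12006.42²/69·(1 − 69/311) = 108108.3183
district Southwest: (319/1206)²·14073.61²/13·(1 − 13/319) = 1022551.4420
district North: (438/1206)²·9426.41²/31·(1 − 31/438) = 351321.6074
Sum = 2527236.3549 → 2527236.4.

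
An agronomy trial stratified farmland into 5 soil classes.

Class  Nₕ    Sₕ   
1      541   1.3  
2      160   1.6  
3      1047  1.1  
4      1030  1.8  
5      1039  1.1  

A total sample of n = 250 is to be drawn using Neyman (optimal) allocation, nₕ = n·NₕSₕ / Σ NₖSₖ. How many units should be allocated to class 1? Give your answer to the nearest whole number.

1: NₕSₕ = 541·1.3 = 703.3
2: NₕSₕ = 160·1.6 = 256
3: NₕSₕ = 1047·1.1 = 1151.7
4: NₕSₕ = 1030·1.8 = 1854
5: NₕSₕ = 1039·1.1 = 1142.9
Σ NₕSₕ = 5107.9.
n_1 = 250·703.3/5107.9 = 34.422... → 34.

34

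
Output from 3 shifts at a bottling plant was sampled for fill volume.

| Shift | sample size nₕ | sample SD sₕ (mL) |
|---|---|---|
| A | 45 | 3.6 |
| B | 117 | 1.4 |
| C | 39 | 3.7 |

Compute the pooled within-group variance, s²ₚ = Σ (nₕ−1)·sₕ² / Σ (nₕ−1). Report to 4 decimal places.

6.6557

Degrees of freedom: 44 + 116 + 38 = 198.
Σ(nₕ−1)sₕ² = 44·12.96 + 116·1.96 + 38·13.69 = 1317.82.
s²ₚ = 1317.82 / 198 = 6.655657... → 6.6557.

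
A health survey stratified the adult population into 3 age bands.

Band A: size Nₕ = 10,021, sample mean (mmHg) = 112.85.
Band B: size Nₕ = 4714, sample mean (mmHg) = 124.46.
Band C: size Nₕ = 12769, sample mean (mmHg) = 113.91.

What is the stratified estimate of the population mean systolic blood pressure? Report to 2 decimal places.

N = 27504; weights Wₕ = Nₕ/N = (0.3643, 0.1714, 0.4643).
x̄_st = Σ Wₕ·x̄ₕ = 0.3643·112.85 + 0.1714·124.46 + 0.4643·113.91 ≈ 115.3320...
→ 115.33.

115.33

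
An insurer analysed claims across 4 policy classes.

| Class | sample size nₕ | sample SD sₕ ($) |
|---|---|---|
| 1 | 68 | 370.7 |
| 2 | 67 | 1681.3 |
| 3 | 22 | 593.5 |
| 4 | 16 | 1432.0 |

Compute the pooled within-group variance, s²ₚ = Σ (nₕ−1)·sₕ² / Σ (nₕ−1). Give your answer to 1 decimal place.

Degrees of freedom: 67 + 66 + 21 + 15 = 169.
Σ(nₕ−1)sₕ² = 67·137418.49 + 66·2826769.69 + 21·352242.25 + 15·2050624 = 233930285.62.
s²ₚ = 233930285.62 / 169 = 1384202.873... → 1384202.9.

1384202.9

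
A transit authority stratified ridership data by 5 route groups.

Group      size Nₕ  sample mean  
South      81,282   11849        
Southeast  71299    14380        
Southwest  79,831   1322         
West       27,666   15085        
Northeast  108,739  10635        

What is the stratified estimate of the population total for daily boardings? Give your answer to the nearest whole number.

3667707495

South: 81282·11849 = 963110418
Southeast: 71299·14380 = 1025279620
Southwest: 79831·1322 = 105536582
West: 27666·15085 = 417341610
Northeast: 108739·10635 = 1156439265
τ̂ = Σ Nₕx̄ₕ = 3667707495.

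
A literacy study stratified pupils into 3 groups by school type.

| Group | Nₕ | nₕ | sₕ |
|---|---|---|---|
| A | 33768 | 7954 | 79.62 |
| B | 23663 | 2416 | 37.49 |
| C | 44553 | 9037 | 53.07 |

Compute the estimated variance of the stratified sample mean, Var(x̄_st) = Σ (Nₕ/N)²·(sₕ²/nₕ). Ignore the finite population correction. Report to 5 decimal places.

0.17818

N = 101984; Wₕ = Nₕ/N.
group A: (33768/101984)²·79.62²/7954 = 0.08737865
group B: (23663/101984)²·37.49²/2416 = 0.03131911
group C: (44553/101984)²·53.07²/9037 = 0.05947901
Sum = 0.17817678 → 0.17818.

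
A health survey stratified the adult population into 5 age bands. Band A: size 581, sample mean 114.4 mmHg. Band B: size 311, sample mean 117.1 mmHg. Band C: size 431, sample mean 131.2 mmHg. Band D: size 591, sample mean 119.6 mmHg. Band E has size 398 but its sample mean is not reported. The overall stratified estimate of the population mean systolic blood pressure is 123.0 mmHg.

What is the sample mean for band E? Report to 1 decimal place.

136.3

N = 581 + 311 + 431 + 591 + 398 = 2312.
Overall total = μ·N = 123.0·2312 = 284376.
Subtract the known strata: 581·114.4 + 311·117.1 + 431·131.2 + 591·119.6 = 230115.3.
Remaining total for band E: 284376 − 230115.3 = 54260.7.
Divide by its size: 54260.7 / 398 = 136.333... → 136.3.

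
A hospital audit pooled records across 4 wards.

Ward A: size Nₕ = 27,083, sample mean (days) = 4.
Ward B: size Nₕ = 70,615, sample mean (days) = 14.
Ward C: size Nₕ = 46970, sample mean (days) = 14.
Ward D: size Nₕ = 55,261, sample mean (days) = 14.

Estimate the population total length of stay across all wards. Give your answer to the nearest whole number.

A: 27083·4 = 108332
B: 70615·14 = 988610
C: 46970·14 = 657580
D: 55261·14 = 773654
τ̂ = Σ Nₕx̄ₕ = 2528176.

2528176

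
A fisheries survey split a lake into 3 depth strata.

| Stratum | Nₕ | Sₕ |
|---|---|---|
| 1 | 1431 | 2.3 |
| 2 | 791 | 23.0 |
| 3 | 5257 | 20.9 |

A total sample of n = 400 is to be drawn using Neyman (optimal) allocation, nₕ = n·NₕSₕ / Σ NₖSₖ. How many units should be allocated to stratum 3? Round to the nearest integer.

1: NₕSₕ = 1431·2.3 = 3291.3
2: NₕSₕ = 791·23.0 = 18193
3: NₕSₕ = 5257·20.9 = 109871.3
Σ NₕSₕ = 131355.6.
n_3 = 400·109871.3/131355.6 = 334.577... → 335.

335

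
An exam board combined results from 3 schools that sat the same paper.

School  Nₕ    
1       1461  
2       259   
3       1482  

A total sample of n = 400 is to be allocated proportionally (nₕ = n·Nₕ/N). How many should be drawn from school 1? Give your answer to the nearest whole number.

N = 1461 + 259 + 1482 = 3202.
n_1 = 400·1461/3202 = 182.511... → 183.

183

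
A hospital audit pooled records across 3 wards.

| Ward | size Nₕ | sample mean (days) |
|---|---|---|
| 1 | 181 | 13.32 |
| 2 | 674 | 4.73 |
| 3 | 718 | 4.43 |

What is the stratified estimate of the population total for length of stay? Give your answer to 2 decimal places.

8779.68

Population total = Σ Nₕ·x̄ₕ (each stratum's size times its mean).
181·13.32 + 674·4.73 + 718·4.43 = 2410.92 + 3188.02 + 3180.74 = 8779.68.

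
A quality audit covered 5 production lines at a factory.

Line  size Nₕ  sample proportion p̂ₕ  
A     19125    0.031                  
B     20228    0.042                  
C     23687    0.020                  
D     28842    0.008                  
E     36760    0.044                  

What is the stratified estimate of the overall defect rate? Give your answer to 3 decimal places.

0.029

N = 19125 + 20228 + 23687 + 28842 + 36760 = 128642.
Overall proportion = Σ (Nₕ/N)·p̂ₕ.
Σ Nₕp̂ₕ = 592.875 + 849.576 + 473.74 + 230.736 + 1617.44 = 3764.367.
3764.367 / 128642 = 0.02926... → 0.029.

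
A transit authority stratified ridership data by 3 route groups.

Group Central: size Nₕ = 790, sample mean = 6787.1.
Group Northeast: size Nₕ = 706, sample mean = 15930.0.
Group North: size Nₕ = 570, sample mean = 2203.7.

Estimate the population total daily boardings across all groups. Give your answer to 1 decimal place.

17864498.0

Population total = Σ Nₕ·x̄ₕ (each stratum's size times its mean).
790·6787.1 + 706·15930.0 + 570·2203.7 = 5361809 + 11246580 + 1256109 = 17864498.0.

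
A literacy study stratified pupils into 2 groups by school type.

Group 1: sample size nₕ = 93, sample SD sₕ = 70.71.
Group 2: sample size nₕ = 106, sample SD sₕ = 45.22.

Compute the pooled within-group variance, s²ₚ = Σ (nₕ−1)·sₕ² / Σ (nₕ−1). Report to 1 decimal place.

Degrees of freedom: 92 + 105 = 197.
Σ(nₕ−1)sₕ² = 92·4999.9041 + 105·2044.8484 = 674700.2592.
s²ₚ = 674700.2592 / 197 = 3424.874... → 3424.9.

3424.9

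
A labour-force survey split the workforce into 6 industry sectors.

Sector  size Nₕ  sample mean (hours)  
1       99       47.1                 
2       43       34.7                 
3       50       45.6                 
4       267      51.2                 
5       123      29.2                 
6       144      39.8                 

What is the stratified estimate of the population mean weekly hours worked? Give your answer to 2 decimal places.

x̄_st = (Σ Nₕx̄ₕ) / (Σ Nₕ) = (99·47.1 + 43·34.7 + 50·45.6 + 267·51.2 + 123·29.2 + 144·39.8) / 726
= 31428.2 / 726 = 43.2895... → 43.29.

43.29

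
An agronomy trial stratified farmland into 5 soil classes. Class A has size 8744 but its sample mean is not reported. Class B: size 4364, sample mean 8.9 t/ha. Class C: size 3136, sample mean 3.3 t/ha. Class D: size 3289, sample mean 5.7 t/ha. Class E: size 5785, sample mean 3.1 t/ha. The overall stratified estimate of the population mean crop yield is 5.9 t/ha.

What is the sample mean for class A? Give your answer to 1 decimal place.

N = 8744 + 4364 + 3136 + 3289 + 5785 = 25318.
Overall total = μ·N = 5.9·25318 = 149376.2.
Subtract the known strata: 4364·8.9 + 3136·3.3 + 3289·5.7 + 5785·3.1 = 85869.2.
Remaining total for class A: 149376.2 − 85869.2 = 63507.
Divide by its size: 63507 / 8744 = 7.263... → 7.3.

7.3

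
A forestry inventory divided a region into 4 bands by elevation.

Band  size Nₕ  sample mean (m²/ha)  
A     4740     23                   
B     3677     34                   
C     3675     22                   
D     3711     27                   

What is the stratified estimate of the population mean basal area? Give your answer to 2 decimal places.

N = 15803; weights Wₕ = Nₕ/N = (0.2999, 0.2327, 0.2326, 0.2348).
x̄_st = Σ Wₕ·x̄ₕ = 0.2999·23 + 0.2327·34 + 0.2326·22 + 0.2348·27 ≈ 26.2662...
→ 26.27.

26.27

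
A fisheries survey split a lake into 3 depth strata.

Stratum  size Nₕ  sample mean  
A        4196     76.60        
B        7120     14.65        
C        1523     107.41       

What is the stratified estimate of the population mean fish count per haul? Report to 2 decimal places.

N = 12839; weights Wₕ = Nₕ/N = (0.3268, 0.5546, 0.1186).
x̄_st = Σ Wₕ·x̄ₕ = 0.3268·76.60 + 0.5546·14.65 + 0.1186·107.41 ≈ 45.8998...
→ 45.90.

45.90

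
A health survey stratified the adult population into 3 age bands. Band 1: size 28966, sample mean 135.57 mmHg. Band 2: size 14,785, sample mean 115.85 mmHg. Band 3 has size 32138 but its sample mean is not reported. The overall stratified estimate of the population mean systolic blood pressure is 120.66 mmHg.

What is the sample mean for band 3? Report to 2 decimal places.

109.43

N = 28966 + 14785 + 32138 = 75889.
Overall total = μ·N = 120.66·75889 = 9156766.74.
Subtract the known strata: 28966·135.57 + 14785·115.85 = 5639762.87.
Remaining total for band 3: 9156766.74 − 5639762.87 = 3517003.87.
Divide by its size: 3517003.87 / 32138 = 109.4344... → 109.43.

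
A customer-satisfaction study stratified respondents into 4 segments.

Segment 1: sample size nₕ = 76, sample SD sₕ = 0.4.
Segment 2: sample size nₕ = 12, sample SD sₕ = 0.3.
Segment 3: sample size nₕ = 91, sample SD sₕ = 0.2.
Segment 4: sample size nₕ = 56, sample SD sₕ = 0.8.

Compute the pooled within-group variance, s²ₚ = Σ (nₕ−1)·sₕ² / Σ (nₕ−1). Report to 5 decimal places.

0.22420

Degrees of freedom: 75 + 11 + 90 + 55 = 231.
Σ(nₕ−1)sₕ² = 75·0.16 + 11·0.09 + 90·0.04 + 55·0.64 = 51.79.
s²ₚ = 51.79 / 231 = 0.2241991... → 0.22420.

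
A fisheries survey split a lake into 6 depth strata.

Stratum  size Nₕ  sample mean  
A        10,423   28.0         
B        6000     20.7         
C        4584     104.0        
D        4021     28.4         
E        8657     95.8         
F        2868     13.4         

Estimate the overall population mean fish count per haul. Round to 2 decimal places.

N = 36553; weights Wₕ = Nₕ/N = (0.2851, 0.1641, 0.1254, 0.1100, 0.2368, 0.0785).
x̄_st = Σ Wₕ·x̄ₕ = 0.2851·28.0 + 0.1641·20.7 + 0.1254·104.0 + 0.1100·28.4 + 0.2368·95.8 + 0.0785·13.4 ≈ 51.2885...
→ 51.29.

51.29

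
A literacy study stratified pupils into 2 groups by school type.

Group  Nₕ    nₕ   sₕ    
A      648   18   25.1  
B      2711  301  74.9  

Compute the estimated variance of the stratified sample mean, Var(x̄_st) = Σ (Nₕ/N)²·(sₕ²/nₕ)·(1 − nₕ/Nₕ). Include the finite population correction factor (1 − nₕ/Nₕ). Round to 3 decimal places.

12.059

N = 3359; Wₕ = Nₕ/N.
group A: (648/3359)²·25.1²/18·(1 − 18/648) = 1.266399
group B: (2711/3359)²·74.9²/301·(1 − 301/2711) = 10.792541
Sum = 12.058939 → 12.059.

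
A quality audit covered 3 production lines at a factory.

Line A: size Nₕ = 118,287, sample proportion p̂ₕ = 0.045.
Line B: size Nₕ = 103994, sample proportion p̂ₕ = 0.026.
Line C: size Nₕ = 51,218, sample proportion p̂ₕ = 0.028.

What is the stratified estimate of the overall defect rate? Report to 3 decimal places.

0.035

N = 118287 + 103994 + 51218 = 273499.
Overall proportion = Σ (Nₕ/N)·p̂ₕ.
Σ Nₕp̂ₕ = 5322.915 + 2703.844 + 1434.104 = 9460.863.
9460.863 / 273499 = 0.03459... → 0.035.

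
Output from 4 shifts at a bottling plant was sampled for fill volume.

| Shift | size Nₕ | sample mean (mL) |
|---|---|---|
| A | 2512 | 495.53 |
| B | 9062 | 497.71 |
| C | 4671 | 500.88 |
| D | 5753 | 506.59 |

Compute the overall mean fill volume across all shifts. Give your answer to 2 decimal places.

500.46

x̄_st = (Σ Nₕx̄ₕ) / (Σ Nₕ) = (2512·495.53 + 9062·497.71 + 4671·500.88 + 5753·506.59) / 21998
= 11009042.13 / 21998 = 500.4565... → 500.46.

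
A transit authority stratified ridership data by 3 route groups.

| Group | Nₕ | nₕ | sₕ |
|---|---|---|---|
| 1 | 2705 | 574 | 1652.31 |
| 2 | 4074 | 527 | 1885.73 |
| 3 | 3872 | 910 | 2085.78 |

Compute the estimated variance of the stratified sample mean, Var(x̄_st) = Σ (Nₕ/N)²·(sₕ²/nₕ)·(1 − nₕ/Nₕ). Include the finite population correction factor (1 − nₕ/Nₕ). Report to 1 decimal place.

1584.5

N = 10651; Wₕ = Nₕ/N.
group 1: (2705/10651)²·1652.31²/574·(1 − 574/2705) = 241.6802
group 2: (4074/10651)²·1885.73²/527·(1 − 527/4074) = 859.5079
group 3: (3872/10651)²·2085.78²/910·(1 − 910/3872) = 483.3205
Sum = 1584.5086 → 1584.5.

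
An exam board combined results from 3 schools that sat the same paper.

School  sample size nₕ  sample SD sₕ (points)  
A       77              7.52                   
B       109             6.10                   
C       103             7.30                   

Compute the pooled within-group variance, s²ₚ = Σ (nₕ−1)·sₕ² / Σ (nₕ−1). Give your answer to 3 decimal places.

48.084

A: (77−1)·7.52² = 76·56.5504 = 4297.8304
B: (109−1)·6.10² = 108·37.21 = 4018.68
C: (103−1)·7.30² = 102·53.29 = 5435.58
Numerator = 13752.0904; denominator = Σ(nₕ−1) = 286.
s²ₚ = 13752.0904/286 = 48.08423... → 48.084.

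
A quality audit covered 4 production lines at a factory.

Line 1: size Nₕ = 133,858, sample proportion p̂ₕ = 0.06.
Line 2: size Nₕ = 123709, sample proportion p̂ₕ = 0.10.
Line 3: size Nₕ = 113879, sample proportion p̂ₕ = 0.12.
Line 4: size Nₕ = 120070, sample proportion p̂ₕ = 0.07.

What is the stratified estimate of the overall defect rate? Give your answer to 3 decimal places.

Wₕ = Nₕ/N with N = 491516: 0.2723, 0.2517, 0.2317, 0.2443.
p̂_st = 0.2723·0.06 + 0.2517·0.10 + 0.2317·0.12 + 0.2443·0.07 ≈ 0.08641... → 0.086.

0.086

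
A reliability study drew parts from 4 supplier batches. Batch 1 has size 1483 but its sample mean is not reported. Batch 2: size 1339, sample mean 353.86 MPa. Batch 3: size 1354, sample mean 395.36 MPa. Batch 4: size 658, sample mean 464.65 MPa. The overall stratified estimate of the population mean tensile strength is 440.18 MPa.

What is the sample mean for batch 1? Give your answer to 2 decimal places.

Σ Nₕx̄ₕ = N·μ, so 1483·x̄_1 = 4834·440.18 − (1339·353.86 + 1354·395.36 + 658·464.65).
= 2127830.12 − 1314875.68 = 812954.44.
x̄_1 = 812954.44 / 1483 = 548.1824... → 548.18.

548.18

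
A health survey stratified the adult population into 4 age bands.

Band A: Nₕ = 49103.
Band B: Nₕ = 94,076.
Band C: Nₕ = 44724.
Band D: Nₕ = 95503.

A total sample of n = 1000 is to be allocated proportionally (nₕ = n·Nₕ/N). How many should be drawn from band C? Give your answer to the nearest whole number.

158

N = 49103 + 94076 + 44724 + 95503 = 283406.
n_C = 1000·44724/283406 = 157.809... → 158.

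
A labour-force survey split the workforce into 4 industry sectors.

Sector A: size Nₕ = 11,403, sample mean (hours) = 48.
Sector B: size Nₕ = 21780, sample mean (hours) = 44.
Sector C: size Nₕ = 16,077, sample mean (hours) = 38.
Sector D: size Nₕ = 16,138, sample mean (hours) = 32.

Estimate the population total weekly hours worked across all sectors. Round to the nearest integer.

Population total = Σ Nₕ·x̄ₕ (each stratum's size times its mean).
11403·48 + 21780·44 + 16077·38 + 16138·32 = 547344 + 958320 + 610926 + 516416 = 2633006.

2633006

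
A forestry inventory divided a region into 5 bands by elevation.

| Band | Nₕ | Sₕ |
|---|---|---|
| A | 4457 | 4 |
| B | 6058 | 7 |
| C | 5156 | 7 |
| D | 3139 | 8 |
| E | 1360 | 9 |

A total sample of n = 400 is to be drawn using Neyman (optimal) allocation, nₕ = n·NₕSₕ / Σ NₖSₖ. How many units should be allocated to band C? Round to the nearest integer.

108

A: NₕSₕ = 4457·4 = 17828
B: NₕSₕ = 6058·7 = 42406
C: NₕSₕ = 5156·7 = 36092
D: NₕSₕ = 3139·8 = 25112
E: NₕSₕ = 1360·9 = 12240
Σ NₕSₕ = 133678.
n_C = 400·36092/133678 = 107.997... → 108.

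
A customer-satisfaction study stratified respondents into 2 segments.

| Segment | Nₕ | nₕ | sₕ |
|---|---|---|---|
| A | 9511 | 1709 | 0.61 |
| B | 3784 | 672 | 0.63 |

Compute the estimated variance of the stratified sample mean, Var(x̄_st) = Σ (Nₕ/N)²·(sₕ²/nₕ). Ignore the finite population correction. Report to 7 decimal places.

0.0001593

N = 13295. Term for each stratum: Wₕ²sₕ²/nₕ.
Var(x̄_st) = 0.0001114277 + 0.0000478451 = 0.0001592728 → 0.0001593.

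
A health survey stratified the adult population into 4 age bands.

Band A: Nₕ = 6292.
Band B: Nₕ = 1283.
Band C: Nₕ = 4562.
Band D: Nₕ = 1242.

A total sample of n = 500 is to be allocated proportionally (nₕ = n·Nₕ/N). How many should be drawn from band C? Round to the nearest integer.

170

N = 6292 + 1283 + 4562 + 1242 = 13379.
n_C = 500·4562/13379 = 170.491... → 170.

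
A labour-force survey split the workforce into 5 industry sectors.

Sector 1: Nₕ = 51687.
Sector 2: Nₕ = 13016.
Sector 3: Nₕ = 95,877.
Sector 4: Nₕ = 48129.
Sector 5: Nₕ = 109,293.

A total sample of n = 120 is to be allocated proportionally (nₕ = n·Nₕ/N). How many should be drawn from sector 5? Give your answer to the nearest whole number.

41

N = 51687 + 13016 + 95877 + 48129 + 109293 = 318002.
n_5 = 120·109293/318002 = 41.242... → 41.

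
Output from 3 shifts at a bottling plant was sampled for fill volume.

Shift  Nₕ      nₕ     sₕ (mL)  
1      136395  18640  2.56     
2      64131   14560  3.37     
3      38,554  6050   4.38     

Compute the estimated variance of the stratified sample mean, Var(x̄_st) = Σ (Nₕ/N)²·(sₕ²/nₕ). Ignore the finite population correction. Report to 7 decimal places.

N = 239080. Term for each stratum: Wₕ²sₕ²/nₕ.
Var(x̄_st) = 0.0001144312 + 0.0000561239 + 0.0000824604 = 0.0002530155 → 0.0002530.

0.0002530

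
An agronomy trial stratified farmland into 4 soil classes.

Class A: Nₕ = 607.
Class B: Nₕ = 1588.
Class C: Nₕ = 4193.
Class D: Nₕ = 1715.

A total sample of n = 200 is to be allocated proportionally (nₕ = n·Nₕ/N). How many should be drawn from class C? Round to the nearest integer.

103

N = 607 + 1588 + 4193 + 1715 = 8103.
n_C = 200·4193/8103 = 103.493... → 103.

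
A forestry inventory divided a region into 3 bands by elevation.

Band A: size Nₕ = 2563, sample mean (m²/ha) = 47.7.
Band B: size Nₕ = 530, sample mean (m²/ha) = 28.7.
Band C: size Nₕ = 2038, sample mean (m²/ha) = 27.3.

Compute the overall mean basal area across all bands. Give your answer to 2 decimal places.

N = 2563 + 530 + 2038 = 5131.
Weight each subgroup mean by Nₕ/N and sum.
Σ Nₕx̄ₕ = 2563·47.7 + 530·28.7 + 2038·27.3 = 122255.1 + 15211 + 55637.4 = 193103.5.
Divide by N: 193103.5 / 5131 = 37.6347... → 37.63.

37.63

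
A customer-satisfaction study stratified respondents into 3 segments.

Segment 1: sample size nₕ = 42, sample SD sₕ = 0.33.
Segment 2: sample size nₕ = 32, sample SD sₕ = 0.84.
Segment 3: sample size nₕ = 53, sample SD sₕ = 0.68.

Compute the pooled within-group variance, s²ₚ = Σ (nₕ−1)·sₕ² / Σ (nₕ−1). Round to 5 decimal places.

Degrees of freedom: 41 + 31 + 52 = 124.
Σ(nₕ−1)sₕ² = 41·0.1089 + 31·0.7056 + 52·0.4624 = 50.3833.
s²ₚ = 50.3833 / 124 = 0.4063169... → 0.40632.

0.40632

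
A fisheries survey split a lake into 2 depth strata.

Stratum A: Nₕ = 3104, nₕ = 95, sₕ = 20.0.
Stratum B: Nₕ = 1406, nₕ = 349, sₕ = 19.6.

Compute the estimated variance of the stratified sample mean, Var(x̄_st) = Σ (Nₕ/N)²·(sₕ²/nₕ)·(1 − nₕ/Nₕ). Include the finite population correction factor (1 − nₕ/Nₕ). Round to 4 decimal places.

N = 4510; Wₕ = Nₕ/N.
stratum A: (3104/4510)²·20.0²/95·(1 − 95/3104) = 1.9334244
stratum B: (1406/4510)²·19.6²/349·(1 − 349/1406) = 0.0804255
Sum = 2.0138500 → 2.0138.

2.0138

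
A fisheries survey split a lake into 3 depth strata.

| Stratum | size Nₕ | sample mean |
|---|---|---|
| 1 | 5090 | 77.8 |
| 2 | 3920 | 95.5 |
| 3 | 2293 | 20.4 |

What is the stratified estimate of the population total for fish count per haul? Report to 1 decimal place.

817139.2

Population total = Σ Nₕ·x̄ₕ (each stratum's size times its mean).
5090·77.8 + 3920·95.5 + 2293·20.4 = 396002 + 374360 + 46777.2 = 817139.2.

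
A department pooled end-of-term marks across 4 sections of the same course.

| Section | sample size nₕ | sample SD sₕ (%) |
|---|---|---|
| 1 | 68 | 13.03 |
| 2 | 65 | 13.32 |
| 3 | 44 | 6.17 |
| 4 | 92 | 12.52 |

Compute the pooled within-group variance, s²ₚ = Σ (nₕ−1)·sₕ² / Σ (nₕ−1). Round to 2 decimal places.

Degrees of freedom: 67 + 64 + 43 + 91 = 265.
Σ(nₕ−1)sₕ² = 67·169.7809 + 64·177.4224 + 43·38.0689 + 91·156.7504 = 38631.603.
s²ₚ = 38631.603 / 265 = 145.7796... → 145.78.

145.78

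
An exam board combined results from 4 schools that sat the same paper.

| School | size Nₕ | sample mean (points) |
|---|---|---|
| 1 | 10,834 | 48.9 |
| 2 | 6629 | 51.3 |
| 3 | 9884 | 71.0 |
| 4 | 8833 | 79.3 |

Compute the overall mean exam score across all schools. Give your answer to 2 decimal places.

x̄_st = (Σ Nₕx̄ₕ) / (Σ Nₕ) = (10834·48.9 + 6629·51.3 + 9884·71.0 + 8833·79.3) / 36180
= 2272071.2 / 36180 = 62.7991... → 62.80.

62.80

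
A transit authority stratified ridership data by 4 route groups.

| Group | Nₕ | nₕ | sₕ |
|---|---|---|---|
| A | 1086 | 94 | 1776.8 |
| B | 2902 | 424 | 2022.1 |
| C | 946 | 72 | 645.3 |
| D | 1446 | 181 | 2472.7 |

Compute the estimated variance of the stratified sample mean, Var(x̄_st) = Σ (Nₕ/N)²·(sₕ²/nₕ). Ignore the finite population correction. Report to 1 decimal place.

N = 6380; Wₕ = Nₕ/N.
group A: (1086/6380)²·1776.8²/94 = 973.1225
group B: (2902/6380)²·2022.1²/424 = 1995.2295
group C: (946/6380)²·645.3²/72 = 127.1545
group D: (1446/6380)²·2472.7²/181 = 1735.2398
Sum = 4830.7464 → 4830.7.

4830.7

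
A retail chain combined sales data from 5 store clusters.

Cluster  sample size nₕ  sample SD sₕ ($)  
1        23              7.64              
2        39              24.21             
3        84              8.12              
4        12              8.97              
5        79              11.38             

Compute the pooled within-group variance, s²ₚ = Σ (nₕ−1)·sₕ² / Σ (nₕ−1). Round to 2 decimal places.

Degrees of freedom: 22 + 38 + 83 + 11 + 78 = 232.
Σ(nₕ−1)sₕ² = 22·58.3696 + 38·586.1241 + 83·65.9344 + 11·80.4609 + 78·129.5044 = 40015.8153.
s²ₚ = 40015.8153 / 232 = 172.4820... → 172.48.

172.48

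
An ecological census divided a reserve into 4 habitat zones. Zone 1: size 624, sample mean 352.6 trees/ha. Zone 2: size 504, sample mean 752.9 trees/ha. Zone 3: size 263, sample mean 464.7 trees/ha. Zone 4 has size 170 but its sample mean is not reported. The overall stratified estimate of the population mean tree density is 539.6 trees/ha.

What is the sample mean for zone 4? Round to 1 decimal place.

709.5

Σ Nₕx̄ₕ = N·μ, so 170·x̄_4 = 1561·539.6 − (624·352.6 + 504·752.9 + 263·464.7).
= 842315.6 − 721700.1 = 120615.5.
x̄_4 = 120615.5 / 170 = 709.503... → 709.5.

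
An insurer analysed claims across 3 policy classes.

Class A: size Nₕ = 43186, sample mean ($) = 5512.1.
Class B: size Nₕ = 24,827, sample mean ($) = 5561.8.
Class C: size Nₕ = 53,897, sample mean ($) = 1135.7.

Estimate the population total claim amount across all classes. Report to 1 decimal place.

A: 43186·5512.1 = 238045550.6
B: 24827·5561.8 = 138082808.6
C: 53897·1135.7 = 61210822.9
τ̂ = Σ Nₕx̄ₕ = 437339182.1.

437339182.1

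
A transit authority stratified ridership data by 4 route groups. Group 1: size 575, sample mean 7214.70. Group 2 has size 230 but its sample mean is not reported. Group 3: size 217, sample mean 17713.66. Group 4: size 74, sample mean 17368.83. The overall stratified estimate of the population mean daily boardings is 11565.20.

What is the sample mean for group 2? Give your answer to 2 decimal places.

14773.26

Σ Nₕx̄ₕ = N·μ, so 230·x̄_2 = 1096·11565.20 − (575·7214.70 + 217·17713.66 + 74·17368.83).
= 12675459.2 − 9277610.14 = 3397849.06.
x̄_2 = 3397849.06 / 230 = 14773.2568... → 14773.26.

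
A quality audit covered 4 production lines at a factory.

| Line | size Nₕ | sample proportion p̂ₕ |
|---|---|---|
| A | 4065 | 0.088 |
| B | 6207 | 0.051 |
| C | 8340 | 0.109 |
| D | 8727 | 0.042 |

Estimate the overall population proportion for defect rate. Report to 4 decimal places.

Wₕ = Nₕ/N with N = 27339: 0.1487, 0.2270, 0.3051, 0.3192.
p̂_st = 0.1487·0.088 + 0.2270·0.051 + 0.3051·0.109 + 0.3192·0.042 ≈ 0.071322... → 0.0713.

0.0713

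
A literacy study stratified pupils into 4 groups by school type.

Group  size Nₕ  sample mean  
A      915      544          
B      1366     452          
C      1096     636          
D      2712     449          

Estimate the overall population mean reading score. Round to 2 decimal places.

x̄_st = (Σ Nₕx̄ₕ) / (Σ Nₕ) = (915·544 + 1366·452 + 1096·636 + 2712·449) / 6089
= 3029936 / 6089 = 497.6081... → 497.61.

497.61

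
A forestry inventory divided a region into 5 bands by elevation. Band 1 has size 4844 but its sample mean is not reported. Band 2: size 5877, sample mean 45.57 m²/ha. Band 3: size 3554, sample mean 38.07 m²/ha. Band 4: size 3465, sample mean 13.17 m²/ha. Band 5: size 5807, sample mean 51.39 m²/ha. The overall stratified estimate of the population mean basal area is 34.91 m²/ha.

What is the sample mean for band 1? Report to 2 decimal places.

15.45

N = 4844 + 5877 + 3554 + 3465 + 5807 = 23547.
Overall total = μ·N = 34.91·23547 = 822025.77.
Subtract the known strata: 5877·45.57 + 3554·38.07 + 3465·13.17 + 5807·51.39 = 747171.45.
Remaining total for band 1: 822025.77 − 747171.45 = 74854.32.
Divide by its size: 74854.32 / 4844 = 15.4530... → 15.45.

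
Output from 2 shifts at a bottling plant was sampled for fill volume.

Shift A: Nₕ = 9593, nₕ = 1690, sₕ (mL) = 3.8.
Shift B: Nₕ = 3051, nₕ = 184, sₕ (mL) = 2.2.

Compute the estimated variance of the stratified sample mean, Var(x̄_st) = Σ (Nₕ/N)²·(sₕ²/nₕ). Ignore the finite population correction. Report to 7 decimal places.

N = 12644. Term for each stratum: Wₕ²sₕ²/nₕ.
Var(x̄_st) = 0.0049183610 + 0.0015315916 = 0.0064499526 → 0.0064500.

0.0064500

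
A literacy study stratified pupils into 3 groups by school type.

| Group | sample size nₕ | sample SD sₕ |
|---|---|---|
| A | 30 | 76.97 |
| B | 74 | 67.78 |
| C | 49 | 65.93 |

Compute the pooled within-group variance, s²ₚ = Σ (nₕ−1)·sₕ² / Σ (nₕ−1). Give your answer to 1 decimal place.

Degrees of freedom: 29 + 73 + 48 = 150.
Σ(nₕ−1)sₕ² = 29·5924.3809 + 73·4594.1284 + 48·4346.7649 = 715823.1345.
s²ₚ = 715823.1345 / 150 = 4772.154... → 4772.2.

4772.2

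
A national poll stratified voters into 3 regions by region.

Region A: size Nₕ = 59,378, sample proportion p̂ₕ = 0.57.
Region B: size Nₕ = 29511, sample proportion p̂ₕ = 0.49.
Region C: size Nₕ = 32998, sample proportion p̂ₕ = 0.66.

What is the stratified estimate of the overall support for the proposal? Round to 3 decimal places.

0.575

Wₕ = Nₕ/N with N = 121887: 0.4872, 0.2421, 0.2707.
p̂_st = 0.4872·0.57 + 0.2421·0.49 + 0.2707·0.66 ≈ 0.57500... → 0.575.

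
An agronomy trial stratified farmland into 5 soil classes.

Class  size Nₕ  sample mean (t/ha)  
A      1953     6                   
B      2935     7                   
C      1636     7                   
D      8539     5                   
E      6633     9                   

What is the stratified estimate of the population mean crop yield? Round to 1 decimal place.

6.7

N = 21696; weights Wₕ = Nₕ/N = (0.0900, 0.1353, 0.0754, 0.3936, 0.3057).
x̄_st = Σ Wₕ·x̄ₕ = 0.0900·6 + 0.1353·7 + 0.0754·7 + 0.3936·5 + 0.3057·9 ≈ 6.734...
→ 6.7.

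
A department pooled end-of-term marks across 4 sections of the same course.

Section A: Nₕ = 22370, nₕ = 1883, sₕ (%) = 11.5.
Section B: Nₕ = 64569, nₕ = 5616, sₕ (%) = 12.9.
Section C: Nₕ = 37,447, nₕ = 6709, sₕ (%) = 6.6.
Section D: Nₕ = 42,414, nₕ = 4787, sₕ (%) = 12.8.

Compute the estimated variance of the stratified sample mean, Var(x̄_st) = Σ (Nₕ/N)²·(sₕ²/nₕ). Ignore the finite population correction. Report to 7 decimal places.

0.0082437

N = 166800; Wₕ = Nₕ/N.
section A: (22370/166800)²·11.5²/1883 = 0.0012632382
section B: (64569/166800)²·12.9²/5616 = 0.0044402595
section C: (37447/166800)²·6.6²/6709 = 0.0003272443
section D: (42414/166800)²·12.8²/4787 = 0.0022130075
Sum = 0.0082437494 → 0.0082437.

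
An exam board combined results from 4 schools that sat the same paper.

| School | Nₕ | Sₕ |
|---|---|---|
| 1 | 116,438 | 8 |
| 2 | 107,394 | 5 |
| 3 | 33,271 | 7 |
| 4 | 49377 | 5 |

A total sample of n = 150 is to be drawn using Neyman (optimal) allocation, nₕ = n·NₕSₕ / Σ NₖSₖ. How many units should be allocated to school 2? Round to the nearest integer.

41

1: NₕSₕ = 116438·8 = 931504
2: NₕSₕ = 107394·5 = 536970
3: NₕSₕ = 33271·7 = 232897
4: NₕSₕ = 49377·5 = 246885
Σ NₕSₕ = 1948256.
n_2 = 150·536970/1948256 = 41.342... → 41.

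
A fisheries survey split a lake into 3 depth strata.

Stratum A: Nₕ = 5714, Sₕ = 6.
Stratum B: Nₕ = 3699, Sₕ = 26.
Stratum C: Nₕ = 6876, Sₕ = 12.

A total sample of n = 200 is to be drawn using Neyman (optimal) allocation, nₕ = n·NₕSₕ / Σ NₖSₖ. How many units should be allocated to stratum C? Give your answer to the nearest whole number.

A: NₕSₕ = 5714·6 = 34284
B: NₕSₕ = 3699·26 = 96174
C: NₕSₕ = 6876·12 = 82512
Σ NₕSₕ = 212970.
n_C = 200·82512/212970 = 77.487... → 77.

77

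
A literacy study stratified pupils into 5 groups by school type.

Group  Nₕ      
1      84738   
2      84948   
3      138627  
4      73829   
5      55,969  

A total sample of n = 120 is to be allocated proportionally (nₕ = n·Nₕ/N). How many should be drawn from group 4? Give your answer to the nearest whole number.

Share of group 4 = 73829/438111 = 0.16852.
Allocate 120 × 0.16852 = 20.222... → 20.

20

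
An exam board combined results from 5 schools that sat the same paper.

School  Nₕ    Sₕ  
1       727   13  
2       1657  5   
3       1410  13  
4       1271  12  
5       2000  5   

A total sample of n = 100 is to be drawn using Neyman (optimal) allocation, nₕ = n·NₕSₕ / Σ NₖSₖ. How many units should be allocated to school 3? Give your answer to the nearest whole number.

30

1: NₕSₕ = 727·13 = 9451
2: NₕSₕ = 1657·5 = 8285
3: NₕSₕ = 1410·13 = 18330
4: NₕSₕ = 1271·12 = 15252
5: NₕSₕ = 2000·5 = 10000
Σ NₕSₕ = 61318.
n_3 = 100·18330/61318 = 29.893... → 30.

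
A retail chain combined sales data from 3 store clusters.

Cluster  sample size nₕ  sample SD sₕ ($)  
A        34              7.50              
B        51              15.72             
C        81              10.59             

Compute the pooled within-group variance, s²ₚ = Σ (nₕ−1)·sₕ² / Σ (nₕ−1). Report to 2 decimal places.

Degrees of freedom: 33 + 50 + 80 = 163.
Σ(nₕ−1)sₕ² = 33·56.25 + 50·247.1184 + 80·112.1481 = 23184.018.
s²ₚ = 23184.018 / 163 = 142.2332... → 142.23.

142.23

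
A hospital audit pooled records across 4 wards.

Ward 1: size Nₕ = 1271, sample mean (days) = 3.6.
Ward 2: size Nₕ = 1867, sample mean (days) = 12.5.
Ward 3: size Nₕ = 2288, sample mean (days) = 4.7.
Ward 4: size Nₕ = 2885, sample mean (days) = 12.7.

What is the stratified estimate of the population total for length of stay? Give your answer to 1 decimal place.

1: 1271·3.6 = 4575.6
2: 1867·12.5 = 23337.5
3: 2288·4.7 = 10753.6
4: 2885·12.7 = 36639.5
τ̂ = Σ Nₕx̄ₕ = 75306.2.

75306.2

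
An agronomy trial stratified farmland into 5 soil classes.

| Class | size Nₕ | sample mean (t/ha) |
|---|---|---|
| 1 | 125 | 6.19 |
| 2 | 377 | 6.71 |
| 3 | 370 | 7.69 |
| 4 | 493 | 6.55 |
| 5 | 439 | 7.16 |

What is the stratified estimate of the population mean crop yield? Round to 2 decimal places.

6.94

N = 125 + 377 + 370 + 493 + 439 = 1804.
Overall mean = Σ (Nₕ/N)·x̄ₕ — weight by population share, not a simple average.
Σ Nₕx̄ₕ = 125·6.19 + 377·6.71 + 370·7.69 + 493·6.55 + 439·7.16 = 773.75 + 2529.67 + 2845.3 + 3229.15 + 3143.24 = 12521.11.
Divide by N: 12521.11 / 1804 = 6.9407... → 6.94.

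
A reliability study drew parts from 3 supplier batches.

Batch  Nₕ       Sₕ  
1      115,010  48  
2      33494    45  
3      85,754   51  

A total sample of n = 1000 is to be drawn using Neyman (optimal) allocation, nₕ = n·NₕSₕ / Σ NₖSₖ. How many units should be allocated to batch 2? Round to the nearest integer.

132

1: NₕSₕ = 115010·48 = 5520480
2: NₕSₕ = 33494·45 = 1507230
3: NₕSₕ = 85754·51 = 4373454
Σ NₕSₕ = 11401164.
n_2 = 1000·1507230/11401164 = 132.200... → 132.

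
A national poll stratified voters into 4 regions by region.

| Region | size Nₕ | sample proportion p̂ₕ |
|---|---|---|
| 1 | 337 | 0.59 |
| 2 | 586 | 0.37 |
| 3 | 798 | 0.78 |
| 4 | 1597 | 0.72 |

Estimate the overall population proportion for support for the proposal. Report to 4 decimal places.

Wₕ = Nₕ/N with N = 3318: 0.1016, 0.1766, 0.2405, 0.4813.
p̂_st = 0.1016·0.59 + 0.1766·0.37 + 0.2405·0.78 + 0.4813·0.72 ≈ 0.659412... → 0.6594.

0.6594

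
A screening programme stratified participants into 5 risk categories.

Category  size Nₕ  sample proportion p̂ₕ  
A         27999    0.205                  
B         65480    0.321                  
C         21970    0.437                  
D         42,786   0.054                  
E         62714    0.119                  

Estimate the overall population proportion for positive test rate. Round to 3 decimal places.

0.209

N = 27999 + 65480 + 21970 + 42786 + 62714 = 220949.
Overall proportion = Σ (Nₕ/N)·p̂ₕ.
Σ Nₕp̂ₕ = 5739.795 + 21019.08 + 9600.89 + 2310.444 + 7462.966 = 46133.175.
46133.175 / 220949 = 0.20880... → 0.209.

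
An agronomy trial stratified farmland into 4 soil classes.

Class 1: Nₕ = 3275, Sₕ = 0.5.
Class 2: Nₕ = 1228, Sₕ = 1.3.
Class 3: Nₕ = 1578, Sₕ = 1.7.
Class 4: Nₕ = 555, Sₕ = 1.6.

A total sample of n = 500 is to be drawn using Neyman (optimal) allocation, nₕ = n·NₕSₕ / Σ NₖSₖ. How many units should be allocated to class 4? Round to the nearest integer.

65

Σ NₕSₕ = 3275·0.5 + 1228·1.3 + 1578·1.7 + 555·1.6 = 6804.5.
Share for 4: 888/6804.5 = 0.13050.
n_4 = 500 × 0.13050 = 65.251... → 65.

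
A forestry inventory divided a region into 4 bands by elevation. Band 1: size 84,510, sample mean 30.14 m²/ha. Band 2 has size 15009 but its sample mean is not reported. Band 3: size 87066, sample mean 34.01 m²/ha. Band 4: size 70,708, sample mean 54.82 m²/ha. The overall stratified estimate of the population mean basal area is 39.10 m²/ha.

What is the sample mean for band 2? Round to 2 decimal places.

N = 84510 + 15009 + 87066 + 70708 = 257293.
Overall total = μ·N = 39.10·257293 = 10060156.3.
Subtract the known strata: 84510·30.14 + 87066·34.01 + 70708·54.82 = 9384458.62.
Remaining total for band 2: 10060156.3 − 9384458.62 = 675697.68.
Divide by its size: 675697.68 / 15009 = 45.0195... → 45.02.

45.02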